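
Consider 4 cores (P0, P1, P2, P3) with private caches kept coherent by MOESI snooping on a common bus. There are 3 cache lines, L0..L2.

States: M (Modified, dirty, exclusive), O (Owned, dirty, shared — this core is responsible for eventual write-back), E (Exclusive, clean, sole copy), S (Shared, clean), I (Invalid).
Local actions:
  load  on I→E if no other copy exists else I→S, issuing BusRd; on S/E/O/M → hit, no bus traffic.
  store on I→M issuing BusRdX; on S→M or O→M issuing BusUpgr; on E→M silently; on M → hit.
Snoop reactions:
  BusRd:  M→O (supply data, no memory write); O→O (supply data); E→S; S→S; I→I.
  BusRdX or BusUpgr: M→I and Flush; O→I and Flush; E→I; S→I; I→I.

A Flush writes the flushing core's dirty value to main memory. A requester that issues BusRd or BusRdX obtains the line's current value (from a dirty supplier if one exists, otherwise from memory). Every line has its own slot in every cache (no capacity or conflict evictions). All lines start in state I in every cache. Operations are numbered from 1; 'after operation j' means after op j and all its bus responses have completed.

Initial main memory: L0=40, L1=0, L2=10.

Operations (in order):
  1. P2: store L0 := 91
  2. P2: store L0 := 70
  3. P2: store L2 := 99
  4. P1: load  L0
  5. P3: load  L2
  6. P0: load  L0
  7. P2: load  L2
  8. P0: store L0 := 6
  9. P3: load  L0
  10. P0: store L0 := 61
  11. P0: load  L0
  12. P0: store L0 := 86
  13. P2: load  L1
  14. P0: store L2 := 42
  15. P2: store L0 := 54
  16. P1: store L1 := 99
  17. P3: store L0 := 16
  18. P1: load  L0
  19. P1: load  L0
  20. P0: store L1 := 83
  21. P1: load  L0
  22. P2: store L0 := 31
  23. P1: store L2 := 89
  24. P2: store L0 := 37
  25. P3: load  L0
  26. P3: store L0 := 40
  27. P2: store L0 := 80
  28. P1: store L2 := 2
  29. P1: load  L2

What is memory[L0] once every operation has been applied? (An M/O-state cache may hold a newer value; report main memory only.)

[1] P2: store L0 := 91 | P0:I, P1:I, P2:M(91), P3:I | bus: BusRdX
[2] P2: store L0 := 70 | P0:I, P1:I, P2:M(70), P3:I | bus: none
[3] P2: store L2 := 99 | P0:I, P1:I, P2:M(99), P3:I | bus: BusRdX
[4] P1: load  L0 | P0:I, P1:S(70), P2:O(70), P3:I | bus: BusRd
[5] P3: load  L2 | P0:I, P1:I, P2:O(99), P3:S(99) | bus: BusRd
[6] P0: load  L0 | P0:S(70), P1:S(70), P2:O(70), P3:I | bus: BusRd
[7] P2: load  L2 | P0:I, P1:I, P2:O(99), P3:S(99) | bus: none
[8] P0: store L0 := 6 | P0:M(6), P1:I, P2:I, P3:I | bus: BusUpgr,Flush
[9] P3: load  L0 | P0:O(6), P1:I, P2:I, P3:S(6) | bus: BusRd
[10] P0: store L0 := 61 | P0:M(61), P1:I, P2:I, P3:I | bus: BusUpgr
[11] P0: load  L0 | P0:M(61), P1:I, P2:I, P3:I | bus: none
[12] P0: store L0 := 86 | P0:M(86), P1:I, P2:I, P3:I | bus: none
[13] P2: load  L1 | P0:I, P1:I, P2:E(0), P3:I | bus: BusRd
[14] P0: store L2 := 42 | P0:M(42), P1:I, P2:I, P3:I | bus: BusRdX,Flush
[15] P2: store L0 := 54 | P0:I, P1:I, P2:M(54), P3:I | bus: BusRdX,Flush
[16] P1: store L1 := 99 | P0:I, P1:M(99), P2:I, P3:I | bus: BusRdX
[17] P3: store L0 := 16 | P0:I, P1:I, P2:I, P3:M(16) | bus: BusRdX,Flush
[18] P1: load  L0 | P0:I, P1:S(16), P2:I, P3:O(16) | bus: BusRd
[19] P1: load  L0 | P0:I, P1:S(16), P2:I, P3:O(16) | bus: none
[20] P0: store L1 := 83 | P0:M(83), P1:I, P2:I, P3:I | bus: BusRdX,Flush
[21] P1: load  L0 | P0:I, P1:S(16), P2:I, P3:O(16) | bus: none
[22] P2: store L0 := 31 | P0:I, P1:I, P2:M(31), P3:I | bus: BusRdX,Flush
[23] P1: store L2 := 89 | P0:I, P1:M(89), P2:I, P3:I | bus: BusRdX,Flush
[24] P2: store L0 := 37 | P0:I, P1:I, P2:M(37), P3:I | bus: none
[25] P3: load  L0 | P0:I, P1:I, P2:O(37), P3:S(37) | bus: BusRd
[26] P3: store L0 := 40 | P0:I, P1:I, P2:I, P3:M(40) | bus: BusUpgr,Flush
[27] P2: store L0 := 80 | P0:I, P1:I, P2:M(80), P3:I | bus: BusRdX,Flush
[28] P1: store L2 := 2 | P0:I, P1:M(2), P2:I, P3:I | bus: none
[29] P1: load  L2 | P0:I, P1:M(2), P2:I, P3:I | bus: none

memory[L0] = 40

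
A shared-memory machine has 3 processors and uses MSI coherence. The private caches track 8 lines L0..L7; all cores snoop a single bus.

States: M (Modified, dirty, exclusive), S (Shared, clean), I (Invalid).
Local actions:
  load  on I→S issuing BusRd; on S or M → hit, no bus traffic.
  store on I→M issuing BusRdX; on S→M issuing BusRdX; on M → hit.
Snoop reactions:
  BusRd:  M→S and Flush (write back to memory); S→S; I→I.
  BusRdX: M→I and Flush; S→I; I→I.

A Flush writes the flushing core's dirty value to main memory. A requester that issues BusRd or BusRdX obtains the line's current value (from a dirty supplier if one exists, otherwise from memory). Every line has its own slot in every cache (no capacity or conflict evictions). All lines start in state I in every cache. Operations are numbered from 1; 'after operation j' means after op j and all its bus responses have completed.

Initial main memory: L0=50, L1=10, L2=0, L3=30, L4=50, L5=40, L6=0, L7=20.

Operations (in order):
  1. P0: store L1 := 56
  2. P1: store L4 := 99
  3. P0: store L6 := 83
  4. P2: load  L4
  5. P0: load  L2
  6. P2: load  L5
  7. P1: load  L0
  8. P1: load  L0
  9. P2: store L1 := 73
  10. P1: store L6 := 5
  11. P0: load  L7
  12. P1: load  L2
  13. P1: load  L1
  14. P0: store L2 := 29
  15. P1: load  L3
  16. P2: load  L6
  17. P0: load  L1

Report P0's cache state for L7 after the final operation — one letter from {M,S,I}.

state = S

[1] P0: store L1 := 56 | P0:M(56), P1:I, P2:I | bus: BusRdX
[2] P1: store L4 := 99 | P0:I, P1:M(99), P2:I | bus: BusRdX
[3] P0: store L6 := 83 | P0:M(83), P1:I, P2:I | bus: BusRdX
[4] P2: load  L4 | P0:I, P1:S(99), P2:S(99) | bus: BusRd,Flush
[5] P0: load  L2 | P0:S(0), P1:I, P2:I | bus: BusRd
[6] P2: load  L5 | P0:I, P1:I, P2:S(40) | bus: BusRd
[7] P1: load  L0 | P0:I, P1:S(50), P2:I | bus: BusRd
[8] P1: load  L0 | P0:I, P1:S(50), P2:I | bus: none
[9] P2: store L1 := 73 | P0:I, P1:I, P2:M(73) | bus: BusRdX,Flush
[10] P1: store L6 := 5 | P0:I, P1:M(5), P2:I | bus: BusRdX,Flush
[11] P0: load  L7 | P0:S(20), P1:I, P2:I | bus: BusRd
[12] P1: load  L2 | P0:S(0), P1:S(0), P2:I | bus: BusRd
[13] P1: load  L1 | P0:I, P1:S(73), P2:S(73) | bus: BusRd,Flush
[14] P0: store L2 := 29 | P0:M(29), P1:I, P2:I | bus: BusRdX
[15] P1: load  L3 | P0:I, P1:S(30), P2:I | bus: BusRd
[16] P2: load  L6 | P0:I, P1:S(5), P2:S(5) | bus: BusRd,Flush
[17] P0: load  L1 | P0:S(73), P1:S(73), P2:S(73) | bus: BusRd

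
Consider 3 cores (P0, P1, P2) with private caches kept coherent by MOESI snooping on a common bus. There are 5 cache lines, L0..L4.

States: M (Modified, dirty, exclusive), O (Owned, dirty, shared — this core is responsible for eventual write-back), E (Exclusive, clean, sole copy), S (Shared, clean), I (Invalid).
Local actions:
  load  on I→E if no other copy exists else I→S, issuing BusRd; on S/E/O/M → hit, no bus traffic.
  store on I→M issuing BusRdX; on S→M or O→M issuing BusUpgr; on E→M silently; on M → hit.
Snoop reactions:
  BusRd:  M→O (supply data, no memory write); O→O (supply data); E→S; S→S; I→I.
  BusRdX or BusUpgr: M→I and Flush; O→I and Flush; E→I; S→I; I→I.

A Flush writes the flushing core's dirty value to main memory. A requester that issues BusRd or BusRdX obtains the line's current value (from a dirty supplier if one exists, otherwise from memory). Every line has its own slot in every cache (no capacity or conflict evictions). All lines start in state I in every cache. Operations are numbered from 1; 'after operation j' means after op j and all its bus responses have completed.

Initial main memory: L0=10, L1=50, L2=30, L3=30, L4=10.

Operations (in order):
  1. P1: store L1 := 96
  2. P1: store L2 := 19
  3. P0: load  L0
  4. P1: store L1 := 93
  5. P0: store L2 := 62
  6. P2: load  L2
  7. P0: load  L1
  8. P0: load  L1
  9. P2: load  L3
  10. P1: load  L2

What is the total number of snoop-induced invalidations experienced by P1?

step 1: P1: store L1 := 96  ⟶  IMI  (L1)  txn=BusRdX  M[L1]=50
step 2: P1: store L2 := 19  ⟶  IMI  (L2)  txn=BusRdX  M[L2]=30
step 3: P0: load  L0  ⟶  EII  (L0)  txn=BusRd  M[L0]=10
step 4: P1: store L1 := 93  ⟶  IMI  (L1)  txn=∅  M[L1]=50
step 5: P0: store L2 := 62  ⟶  MII  (L2)  txn=BusRdX+Flush  M[L2]=19
step 6: P2: load  L2  ⟶  OIS  (L2)  txn=BusRd  M[L2]=19
step 7: P0: load  L1  ⟶  SOI  (L1)  txn=BusRd  M[L1]=50
step 8: P0: load  L1  ⟶  SOI  (L1)  txn=∅  M[L1]=50
step 9: P2: load  L3  ⟶  IIE  (L3)  txn=BusRd  M[L3]=30
step 10: P1: load  L2  ⟶  OSS  (L2)  txn=BusRd  M[L2]=19

invalidations = 1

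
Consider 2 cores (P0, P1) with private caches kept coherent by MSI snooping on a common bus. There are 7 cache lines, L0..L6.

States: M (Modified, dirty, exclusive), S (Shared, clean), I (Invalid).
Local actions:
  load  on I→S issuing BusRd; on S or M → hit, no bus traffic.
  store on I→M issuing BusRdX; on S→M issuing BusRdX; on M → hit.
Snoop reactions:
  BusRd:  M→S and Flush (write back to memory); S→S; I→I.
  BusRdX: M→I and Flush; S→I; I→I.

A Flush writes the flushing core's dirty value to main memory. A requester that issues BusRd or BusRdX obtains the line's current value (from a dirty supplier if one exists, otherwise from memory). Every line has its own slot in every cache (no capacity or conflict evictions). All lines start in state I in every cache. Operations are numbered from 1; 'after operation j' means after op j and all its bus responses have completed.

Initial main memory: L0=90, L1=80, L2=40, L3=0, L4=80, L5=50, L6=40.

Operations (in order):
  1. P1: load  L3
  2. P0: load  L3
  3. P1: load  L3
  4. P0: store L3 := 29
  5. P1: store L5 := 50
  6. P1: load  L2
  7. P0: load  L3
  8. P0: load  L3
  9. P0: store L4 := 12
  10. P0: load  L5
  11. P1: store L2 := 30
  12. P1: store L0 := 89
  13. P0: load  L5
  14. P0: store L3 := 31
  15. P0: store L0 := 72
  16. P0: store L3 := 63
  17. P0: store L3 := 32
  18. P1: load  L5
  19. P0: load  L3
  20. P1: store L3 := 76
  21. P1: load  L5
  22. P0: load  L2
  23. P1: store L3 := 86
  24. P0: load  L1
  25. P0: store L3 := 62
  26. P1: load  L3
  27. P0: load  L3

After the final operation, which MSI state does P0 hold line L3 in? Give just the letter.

[1] P1: load  L3 | P0:I, P1:S(0) | bus: BusRd
[2] P0: load  L3 | P0:S(0), P1:S(0) | bus: BusRd
[3] P1: load  L3 | P0:S(0), P1:S(0) | bus: none
[4] P0: store L3 := 29 | P0:M(29), P1:I | bus: BusRdX
[5] P1: store L5 := 50 | P0:I, P1:M(50) | bus: BusRdX
[6] P1: load  L2 | P0:I, P1:S(40) | bus: BusRd
[7] P0: load  L3 | P0:M(29), P1:I | bus: none
[8] P0: load  L3 | P0:M(29), P1:I | bus: none
[9] P0: store L4 := 12 | P0:M(12), P1:I | bus: BusRdX
[10] P0: load  L5 | P0:S(50), P1:S(50) | bus: BusRd,Flush
[11] P1: store L2 := 30 | P0:I, P1:M(30) | bus: BusRdX
[12] P1: store L0 := 89 | P0:I, P1:M(89) | bus: BusRdX
[13] P0: load  L5 | P0:S(50), P1:S(50) | bus: none
[14] P0: store L3 := 31 | P0:M(31), P1:I | bus: none
[15] P0: store L0 := 72 | P0:M(72), P1:I | bus: BusRdX,Flush
[16] P0: store L3 := 63 | P0:M(63), P1:I | bus: none
[17] P0: store L3 := 32 | P0:M(32), P1:I | bus: none
[18] P1: load  L5 | P0:S(50), P1:S(50) | bus: none
[19] P0: load  L3 | P0:M(32), P1:I | bus: none
[20] P1: store L3 := 76 | P0:I, P1:M(76) | bus: BusRdX,Flush
[21] P1: load  L5 | P0:S(50), P1:S(50) | bus: none
[22] P0: load  L2 | P0:S(30), P1:S(30) | bus: BusRd,Flush
[23] P1: store L3 := 86 | P0:I, P1:M(86) | bus: none
[24] P0: load  L1 | P0:S(80), P1:I | bus: BusRd
[25] P0: store L3 := 62 | P0:M(62), P1:I | bus: BusRdX,Flush
[26] P1: load  L3 | P0:S(62), P1:S(62) | bus: BusRd,Flush
[27] P0: load  L3 | P0:S(62), P1:S(62) | bus: none

state = S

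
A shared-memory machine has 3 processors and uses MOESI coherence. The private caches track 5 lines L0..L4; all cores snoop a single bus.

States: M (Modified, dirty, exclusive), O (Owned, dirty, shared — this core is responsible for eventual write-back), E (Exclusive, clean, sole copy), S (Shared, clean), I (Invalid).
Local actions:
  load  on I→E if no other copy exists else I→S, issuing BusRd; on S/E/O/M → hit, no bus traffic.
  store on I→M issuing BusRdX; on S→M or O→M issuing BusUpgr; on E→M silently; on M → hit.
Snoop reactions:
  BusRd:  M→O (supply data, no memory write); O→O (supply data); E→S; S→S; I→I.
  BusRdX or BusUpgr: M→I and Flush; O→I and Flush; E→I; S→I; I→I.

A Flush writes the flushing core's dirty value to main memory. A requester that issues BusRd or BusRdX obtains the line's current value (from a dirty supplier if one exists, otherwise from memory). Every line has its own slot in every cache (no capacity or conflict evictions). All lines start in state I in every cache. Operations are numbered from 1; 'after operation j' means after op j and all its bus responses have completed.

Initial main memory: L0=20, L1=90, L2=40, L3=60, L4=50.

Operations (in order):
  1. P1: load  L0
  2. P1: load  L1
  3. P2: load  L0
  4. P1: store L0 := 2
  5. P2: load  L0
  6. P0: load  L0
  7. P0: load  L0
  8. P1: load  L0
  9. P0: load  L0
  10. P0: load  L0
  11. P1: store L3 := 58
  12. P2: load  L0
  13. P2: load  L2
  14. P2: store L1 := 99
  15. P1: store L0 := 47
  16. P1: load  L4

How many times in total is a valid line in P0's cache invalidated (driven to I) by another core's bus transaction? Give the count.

invalidations = 1

[1] P1: load  L0 | P0:I, P1:E(20), P2:I | bus: BusRd
[2] P1: load  L1 | P0:I, P1:E(90), P2:I | bus: BusRd
[3] P2: load  L0 | P0:I, P1:S(20), P2:S(20) | bus: BusRd
[4] P1: store L0 := 2 | P0:I, P1:M(2), P2:I | bus: BusUpgr
[5] P2: load  L0 | P0:I, P1:O(2), P2:S(2) | bus: BusRd
[6] P0: load  L0 | P0:S(2), P1:O(2), P2:S(2) | bus: BusRd
[7] P0: load  L0 | P0:S(2), P1:O(2), P2:S(2) | bus: none
[8] P1: load  L0 | P0:S(2), P1:O(2), P2:S(2) | bus: none
[9] P0: load  L0 | P0:S(2), P1:O(2), P2:S(2) | bus: none
[10] P0: load  L0 | P0:S(2), P1:O(2), P2:S(2) | bus: none
[11] P1: store L3 := 58 | P0:I, P1:M(58), P2:I | bus: BusRdX
[12] P2: load  L0 | P0:S(2), P1:O(2), P2:S(2) | bus: none
[13] P2: load  L2 | P0:I, P1:I, P2:E(40) | bus: BusRd
[14] P2: store L1 := 99 | P0:I, P1:I, P2:M(99) | bus: BusRdX
[15] P1: store L0 := 47 | P0:I, P1:M(47), P2:I | bus: BusUpgr
[16] P1: load  L4 | P0:I, P1:E(50), P2:I | bus: BusRd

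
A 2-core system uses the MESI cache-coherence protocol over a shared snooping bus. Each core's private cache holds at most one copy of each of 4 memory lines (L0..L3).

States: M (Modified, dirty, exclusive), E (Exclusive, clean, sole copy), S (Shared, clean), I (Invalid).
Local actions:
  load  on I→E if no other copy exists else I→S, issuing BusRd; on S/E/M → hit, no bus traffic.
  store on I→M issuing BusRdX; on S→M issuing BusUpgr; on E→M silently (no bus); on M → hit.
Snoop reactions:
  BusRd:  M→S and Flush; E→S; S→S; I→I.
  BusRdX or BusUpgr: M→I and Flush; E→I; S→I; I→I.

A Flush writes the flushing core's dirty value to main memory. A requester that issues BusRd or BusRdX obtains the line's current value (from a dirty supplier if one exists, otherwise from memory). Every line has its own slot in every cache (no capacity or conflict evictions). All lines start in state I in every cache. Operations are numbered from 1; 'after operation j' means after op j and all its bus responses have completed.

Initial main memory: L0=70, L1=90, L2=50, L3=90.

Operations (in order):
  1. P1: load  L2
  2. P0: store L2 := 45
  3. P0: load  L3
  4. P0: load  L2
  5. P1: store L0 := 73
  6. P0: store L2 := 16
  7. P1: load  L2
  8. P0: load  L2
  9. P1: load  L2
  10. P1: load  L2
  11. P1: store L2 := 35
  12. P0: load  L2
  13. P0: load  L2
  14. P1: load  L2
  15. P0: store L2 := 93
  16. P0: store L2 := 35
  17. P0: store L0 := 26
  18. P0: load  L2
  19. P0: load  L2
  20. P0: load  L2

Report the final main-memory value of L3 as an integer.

memory[L3] = 90

1. P1: load  L2  bus=[BusRd]  L2: P0=I P1=E  mem[L2]=50
2. P0: store L2 := 45  bus=[BusRdX]  L2: P0=M P1=I  mem[L2]=50
3. P0: load  L3  bus=[BusRd]  L3: P0=E P1=I  mem[L3]=90
4. P0: load  L2  bus=[-]  L2: P0=M P1=I  mem[L2]=50
5. P1: store L0 := 73  bus=[BusRdX]  L0: P0=I P1=M  mem[L0]=70
6. P0: store L2 := 16  bus=[-]  L2: P0=M P1=I  mem[L2]=50
7. P1: load  L2  bus=[BusRd,Flush]  L2: P0=S P1=S  mem[L2]=16
8. P0: load  L2  bus=[-]  L2: P0=S P1=S  mem[L2]=16
9. P1: load  L2  bus=[-]  L2: P0=S P1=S  mem[L2]=16
10. P1: load  L2  bus=[-]  L2: P0=S P1=S  mem[L2]=16
11. P1: store L2 := 35  bus=[BusUpgr]  L2: P0=I P1=M  mem[L2]=16
12. P0: load  L2  bus=[BusRd,Flush]  L2: P0=S P1=S  mem[L2]=35
13. P0: load  L2  bus=[-]  L2: P0=S P1=S  mem[L2]=35
14. P1: load  L2  bus=[-]  L2: P0=S P1=S  mem[L2]=35
15. P0: store L2 := 93  bus=[BusUpgr]  L2: P0=M P1=I  mem[L2]=35
16. P0: store L2 := 35  bus=[-]  L2: P0=M P1=I  mem[L2]=35
17. P0: store L0 := 26  bus=[BusRdX,Flush]  L0: P0=M P1=I  mem[L0]=73
18. P0: load  L2  bus=[-]  L2: P0=M P1=I  mem[L2]=35
19. P0: load  L2  bus=[-]  L2: P0=M P1=I  mem[L2]=35
20. P0: load  L2  bus=[-]  L2: P0=M P1=I  mem[L2]=35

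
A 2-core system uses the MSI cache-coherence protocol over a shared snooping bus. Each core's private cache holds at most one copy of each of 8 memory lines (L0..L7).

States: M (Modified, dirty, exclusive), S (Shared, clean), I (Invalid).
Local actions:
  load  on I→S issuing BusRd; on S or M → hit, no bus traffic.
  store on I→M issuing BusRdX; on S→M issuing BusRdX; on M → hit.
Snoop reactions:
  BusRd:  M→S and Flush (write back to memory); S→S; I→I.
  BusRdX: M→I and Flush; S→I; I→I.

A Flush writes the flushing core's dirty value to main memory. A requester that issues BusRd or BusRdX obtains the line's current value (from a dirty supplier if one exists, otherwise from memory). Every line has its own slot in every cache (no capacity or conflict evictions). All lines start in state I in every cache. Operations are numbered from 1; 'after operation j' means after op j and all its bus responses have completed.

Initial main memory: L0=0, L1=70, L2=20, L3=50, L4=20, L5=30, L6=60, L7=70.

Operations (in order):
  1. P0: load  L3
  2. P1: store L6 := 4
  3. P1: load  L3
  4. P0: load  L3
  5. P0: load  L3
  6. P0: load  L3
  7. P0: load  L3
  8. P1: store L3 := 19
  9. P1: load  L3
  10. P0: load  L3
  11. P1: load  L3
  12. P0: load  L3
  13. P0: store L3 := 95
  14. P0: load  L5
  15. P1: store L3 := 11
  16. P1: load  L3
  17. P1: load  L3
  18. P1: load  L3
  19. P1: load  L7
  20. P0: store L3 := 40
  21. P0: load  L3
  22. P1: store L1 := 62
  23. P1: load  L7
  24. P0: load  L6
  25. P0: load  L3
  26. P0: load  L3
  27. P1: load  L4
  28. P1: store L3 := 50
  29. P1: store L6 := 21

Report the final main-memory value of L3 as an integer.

memory[L3] = 40

[1] P0: load  L3 | P0:S(50), P1:I | bus: BusRd
[2] P1: store L6 := 4 | P0:I, P1:M(4) | bus: BusRdX
[3] P1: load  L3 | P0:S(50), P1:S(50) | bus: BusRd
[4] P0: load  L3 | P0:S(50), P1:S(50) | bus: none
[5] P0: load  L3 | P0:S(50), P1:S(50) | bus: none
[6] P0: load  L3 | P0:S(50), P1:S(50) | bus: none
[7] P0: load  L3 | P0:S(50), P1:S(50) | bus: none
[8] P1: store L3 := 19 | P0:I, P1:M(19) | bus: BusRdX
[9] P1: load  L3 | P0:I, P1:M(19) | bus: none
[10] P0: load  L3 | P0:S(19), P1:S(19) | bus: BusRd,Flush
[11] P1: load  L3 | P0:S(19), P1:S(19) | bus: none
[12] P0: load  L3 | P0:S(19), P1:S(19) | bus: none
[13] P0: store L3 := 95 | P0:M(95), P1:I | bus: BusRdX
[14] P0: load  L5 | P0:S(30), P1:I | bus: BusRd
[15] P1: store L3 := 11 | P0:I, P1:M(11) | bus: BusRdX,Flush
[16] P1: load  L3 | P0:I, P1:M(11) | bus: none
[17] P1: load  L3 | P0:I, P1:M(11) | bus: none
[18] P1: load  L3 | P0:I, P1:M(11) | bus: none
[19] P1: load  L7 | P0:I, P1:S(70) | bus: BusRd
[20] P0: store L3 := 40 | P0:M(40), P1:I | bus: BusRdX,Flush
[21] P0: load  L3 | P0:M(40), P1:I | bus: none
[22] P1: store L1 := 62 | P0:I, P1:M(62) | bus: BusRdX
[23] P1: load  L7 | P0:I, P1:S(70) | bus: none
[24] P0: load  L6 | P0:S(4), P1:S(4) | bus: BusRd,Flush
[25] P0: load  L3 | P0:M(40), P1:I | bus: none
[26] P0: load  L3 | P0:M(40), P1:I | bus: none
[27] P1: load  L4 | P0:I, P1:S(20) | bus: BusRd
[28] P1: store L3 := 50 | P0:I, P1:M(50) | bus: BusRdX,Flush
[29] P1: store L6 := 21 | P0:I, P1:M(21) | bus: BusRdX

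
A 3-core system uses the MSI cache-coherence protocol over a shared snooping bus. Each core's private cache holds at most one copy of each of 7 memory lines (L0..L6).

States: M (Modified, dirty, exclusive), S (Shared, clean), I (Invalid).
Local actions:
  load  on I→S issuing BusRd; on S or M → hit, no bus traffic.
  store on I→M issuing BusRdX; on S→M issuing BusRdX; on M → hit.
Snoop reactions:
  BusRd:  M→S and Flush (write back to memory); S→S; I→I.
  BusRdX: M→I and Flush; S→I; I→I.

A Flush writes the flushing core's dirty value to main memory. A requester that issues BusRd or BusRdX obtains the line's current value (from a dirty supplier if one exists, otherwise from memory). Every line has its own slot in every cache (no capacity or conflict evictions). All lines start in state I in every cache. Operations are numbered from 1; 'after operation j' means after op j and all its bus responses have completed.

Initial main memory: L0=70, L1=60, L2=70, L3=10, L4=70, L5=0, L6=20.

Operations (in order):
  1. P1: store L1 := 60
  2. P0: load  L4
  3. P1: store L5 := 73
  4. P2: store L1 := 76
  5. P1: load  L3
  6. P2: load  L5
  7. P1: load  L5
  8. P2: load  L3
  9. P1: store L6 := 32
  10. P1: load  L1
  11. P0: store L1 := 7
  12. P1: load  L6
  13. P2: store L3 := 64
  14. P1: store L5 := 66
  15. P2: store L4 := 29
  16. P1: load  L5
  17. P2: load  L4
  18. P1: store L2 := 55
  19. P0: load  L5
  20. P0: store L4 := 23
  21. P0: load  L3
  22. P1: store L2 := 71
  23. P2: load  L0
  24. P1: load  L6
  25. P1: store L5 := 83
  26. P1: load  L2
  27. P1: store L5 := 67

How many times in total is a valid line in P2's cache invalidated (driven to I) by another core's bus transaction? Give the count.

1. P1: store L1 := 60  bus=[BusRdX]  L1: P0=I P1=M P2=I  mem[L1]=60
2. P0: load  L4  bus=[BusRd]  L4: P0=S P1=I P2=I  mem[L4]=70
3. P1: store L5 := 73  bus=[BusRdX]  L5: P0=I P1=M P2=I  mem[L5]=0
4. P2: store L1 := 76  bus=[BusRdX,Flush]  L1: P0=I P1=I P2=M  mem[L1]=60
5. P1: load  L3  bus=[BusRd]  L3: P0=I P1=S P2=I  mem[L3]=10
6. P2: load  L5  bus=[BusRd,Flush]  L5: P0=I P1=S P2=S  mem[L5]=73
7. P1: load  L5  bus=[-]  L5: P0=I P1=S P2=S  mem[L5]=73
8. P2: load  L3  bus=[BusRd]  L3: P0=I P1=S P2=S  mem[L3]=10
9. P1: store L6 := 32  bus=[BusRdX]  L6: P0=I P1=M P2=I  mem[L6]=20
10. P1: load  L1  bus=[BusRd,Flush]  L1: P0=I P1=S P2=S  mem[L1]=76
11. P0: store L1 := 7  bus=[BusRdX]  L1: P0=M P1=I P2=I  mem[L1]=76
12. P1: load  L6  bus=[-]  L6: P0=I P1=M P2=I  mem[L6]=20
13. P2: store L3 := 64  bus=[BusRdX]  L3: P0=I P1=I P2=M  mem[L3]=10
14. P1: store L5 := 66  bus=[BusRdX]  L5: P0=I P1=M P2=I  mem[L5]=73
15. P2: store L4 := 29  bus=[BusRdX]  L4: P0=I P1=I P2=M  mem[L4]=70
16. P1: load  L5  bus=[-]  L5: P0=I P1=M P2=I  mem[L5]=73
17. P2: load  L4  bus=[-]  L4: P0=I P1=I P2=M  mem[L4]=70
18. P1: store L2 := 55  bus=[BusRdX]  L2: P0=I P1=M P2=I  mem[L2]=70
19. P0: load  L5  bus=[BusRd,Flush]  L5: P0=S P1=S P2=I  mem[L5]=66
20. P0: store L4 := 23  bus=[BusRdX,Flush]  L4: P0=M P1=I P2=I  mem[L4]=29
21. P0: load  L3  bus=[BusRd,Flush]  L3: P0=S P1=I P2=S  mem[L3]=64
22. P1: store L2 := 71  bus=[-]  L2: P0=I P1=M P2=I  mem[L2]=70
23. P2: load  L0  bus=[BusRd]  L0: P0=I P1=I P2=S  mem[L0]=70
24. P1: load  L6  bus=[-]  L6: P0=I P1=M P2=I  mem[L6]=20
25. P1: store L5 := 83  bus=[BusRdX]  L5: P0=I P1=M P2=I  mem[L5]=66
26. P1: load  L2  bus=[-]  L2: P0=I P1=M P2=I  mem[L2]=70
27. P1: store L5 := 67  bus=[-]  L5: P0=I P1=M P2=I  mem[L5]=66

invalidations = 3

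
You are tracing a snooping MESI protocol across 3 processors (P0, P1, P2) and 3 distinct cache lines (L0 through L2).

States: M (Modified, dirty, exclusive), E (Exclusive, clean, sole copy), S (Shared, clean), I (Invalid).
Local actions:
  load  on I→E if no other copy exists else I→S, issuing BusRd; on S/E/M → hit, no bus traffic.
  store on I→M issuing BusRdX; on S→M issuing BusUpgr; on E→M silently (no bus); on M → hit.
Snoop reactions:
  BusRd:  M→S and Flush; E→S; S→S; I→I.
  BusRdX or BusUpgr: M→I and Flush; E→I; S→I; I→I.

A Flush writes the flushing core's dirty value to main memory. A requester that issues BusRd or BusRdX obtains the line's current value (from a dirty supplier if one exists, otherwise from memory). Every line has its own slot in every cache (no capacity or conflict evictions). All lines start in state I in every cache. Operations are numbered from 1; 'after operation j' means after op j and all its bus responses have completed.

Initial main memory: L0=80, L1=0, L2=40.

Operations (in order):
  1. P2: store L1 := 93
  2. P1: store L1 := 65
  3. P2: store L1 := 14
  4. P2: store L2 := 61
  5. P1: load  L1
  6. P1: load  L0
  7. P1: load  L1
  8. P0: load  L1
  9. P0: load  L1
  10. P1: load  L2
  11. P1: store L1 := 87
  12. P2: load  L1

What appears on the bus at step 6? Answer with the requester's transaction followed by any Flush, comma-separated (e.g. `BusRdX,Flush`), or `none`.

bus = BusRd

  op1 P2: store L1 := 93 → I/I/M on L1; bus BusRdX; mem=0
  op2 P1: store L1 := 65 → I/M/I on L1; bus BusRdX Flush; mem=93
  op3 P2: store L1 := 14 → I/I/M on L1; bus BusRdX Flush; mem=65
  op4 P2: store L2 := 61 → I/I/M on L2; bus BusRdX; mem=40
  op5 P1: load  L1 → I/S/S on L1; bus BusRd Flush; mem=14
  op6 P1: load  L0 → I/E/I on L0; bus BusRd; mem=80
  op7 P1: load  L1 → I/S/S on L1; bus (none); mem=14
  op8 P0: load  L1 → S/S/S on L1; bus BusRd; mem=14
  op9 P0: load  L1 → S/S/S on L1; bus (none); mem=14
  op10 P1: load  L2 → I/S/S on L2; bus BusRd Flush; mem=61
  op11 P1: store L1 := 87 → I/M/I on L1; bus BusUpgr; mem=14
  op12 P2: load  L1 → I/S/S on L1; bus BusRd Flush; mem=87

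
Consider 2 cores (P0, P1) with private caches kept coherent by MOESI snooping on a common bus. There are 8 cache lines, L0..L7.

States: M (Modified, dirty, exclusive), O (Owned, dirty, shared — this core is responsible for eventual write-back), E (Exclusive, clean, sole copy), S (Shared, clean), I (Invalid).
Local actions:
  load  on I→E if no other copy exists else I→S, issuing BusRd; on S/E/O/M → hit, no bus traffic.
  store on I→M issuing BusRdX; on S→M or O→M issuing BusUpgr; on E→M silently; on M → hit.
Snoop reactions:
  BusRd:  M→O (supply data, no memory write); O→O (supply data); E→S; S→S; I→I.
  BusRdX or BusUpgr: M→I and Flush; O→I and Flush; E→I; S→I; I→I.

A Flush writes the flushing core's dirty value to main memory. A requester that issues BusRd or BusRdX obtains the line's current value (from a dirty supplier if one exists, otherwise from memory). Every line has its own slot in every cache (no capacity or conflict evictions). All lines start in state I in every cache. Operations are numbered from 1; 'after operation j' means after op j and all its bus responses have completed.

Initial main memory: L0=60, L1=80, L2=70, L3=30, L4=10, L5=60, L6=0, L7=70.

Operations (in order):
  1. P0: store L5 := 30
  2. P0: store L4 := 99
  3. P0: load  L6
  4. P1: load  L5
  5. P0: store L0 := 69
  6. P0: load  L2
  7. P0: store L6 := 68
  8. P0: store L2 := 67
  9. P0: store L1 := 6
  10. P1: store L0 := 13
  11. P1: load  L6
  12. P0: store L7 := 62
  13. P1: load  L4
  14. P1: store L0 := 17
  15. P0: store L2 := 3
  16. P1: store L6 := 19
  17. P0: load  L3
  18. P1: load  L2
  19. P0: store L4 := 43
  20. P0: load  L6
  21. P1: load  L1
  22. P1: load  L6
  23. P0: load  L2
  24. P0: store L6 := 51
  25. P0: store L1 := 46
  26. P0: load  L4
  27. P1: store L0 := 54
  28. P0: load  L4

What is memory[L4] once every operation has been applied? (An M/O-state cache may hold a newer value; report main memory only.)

memory[L4] = 10

  op1 P0: store L5 := 30 → M/I on L5; bus BusRdX; mem=60
  op2 P0: store L4 := 99 → M/I on L4; bus BusRdX; mem=10
  op3 P0: load  L6 → E/I on L6; bus BusRd; mem=0
  op4 P1: load  L5 → O/S on L5; bus BusRd; mem=60
  op5 P0: store L0 := 69 → M/I on L0; bus BusRdX; mem=60
  op6 P0: load  L2 → E/I on L2; bus BusRd; mem=70
  op7 P0: store L6 := 68 → M/I on L6; bus (none); mem=0
  op8 P0: store L2 := 67 → M/I on L2; bus (none); mem=70
  op9 P0: store L1 := 6 → M/I on L1; bus BusRdX; mem=80
  op10 P1: store L0 := 13 → I/M on L0; bus BusRdX Flush; mem=69
  op11 P1: load  L6 → O/S on L6; bus BusRd; mem=0
  op12 P0: store L7 := 62 → M/I on L7; bus BusRdX; mem=70
  op13 P1: load  L4 → O/S on L4; bus BusRd; mem=10
  op14 P1: store L0 := 17 → I/M on L0; bus (none); mem=69
  op15 P0: store L2 := 3 → M/I on L2; bus (none); mem=70
  op16 P1: store L6 := 19 → I/M on L6; bus BusUpgr Flush; mem=68
  op17 P0: load  L3 → E/I on L3; bus BusRd; mem=30
  op18 P1: load  L2 → O/S on L2; bus BusRd; mem=70
  op19 P0: store L4 := 43 → M/I on L4; bus BusUpgr; mem=10
  op20 P0: load  L6 → S/O on L6; bus BusRd; mem=68
  op21 P1: load  L1 → O/S on L1; bus BusRd; mem=80
  op22 P1: load  L6 → S/O on L6; bus (none); mem=68
  op23 P0: load  L2 → O/S on L2; bus (none); mem=70
  op24 P0: store L6 := 51 → M/I on L6; bus BusUpgr Flush; mem=19
  op25 P0: store L1 := 46 → M/I on L1; bus BusUpgr; mem=80
  op26 P0: load  L4 → M/I on L4; bus (none); mem=10
  op27 P1: store L0 := 54 → I/M on L0; bus (none); mem=69
  op28 P0: load  L4 → M/I on L4; bus (none); mem=10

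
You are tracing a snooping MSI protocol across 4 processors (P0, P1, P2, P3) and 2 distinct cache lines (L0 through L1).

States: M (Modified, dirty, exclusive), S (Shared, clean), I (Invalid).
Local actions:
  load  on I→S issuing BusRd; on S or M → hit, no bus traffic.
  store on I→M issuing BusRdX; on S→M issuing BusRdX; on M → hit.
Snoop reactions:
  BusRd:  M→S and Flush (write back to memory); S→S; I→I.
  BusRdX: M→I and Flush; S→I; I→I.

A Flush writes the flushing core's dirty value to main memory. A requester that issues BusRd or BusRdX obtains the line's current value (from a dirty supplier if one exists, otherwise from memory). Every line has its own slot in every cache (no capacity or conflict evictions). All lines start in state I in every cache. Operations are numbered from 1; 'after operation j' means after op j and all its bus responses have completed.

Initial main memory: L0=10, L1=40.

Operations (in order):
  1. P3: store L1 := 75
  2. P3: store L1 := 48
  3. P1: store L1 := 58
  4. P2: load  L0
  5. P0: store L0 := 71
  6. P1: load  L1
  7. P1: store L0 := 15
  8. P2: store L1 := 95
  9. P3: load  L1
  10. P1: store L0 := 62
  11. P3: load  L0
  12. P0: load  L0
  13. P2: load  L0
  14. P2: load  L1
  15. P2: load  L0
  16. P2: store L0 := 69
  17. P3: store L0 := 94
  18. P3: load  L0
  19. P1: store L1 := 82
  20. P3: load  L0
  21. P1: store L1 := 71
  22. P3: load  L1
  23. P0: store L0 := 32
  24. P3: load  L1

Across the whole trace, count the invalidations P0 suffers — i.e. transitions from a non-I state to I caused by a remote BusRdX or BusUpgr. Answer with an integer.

invalidations = 2

[1] P3: store L1 := 75 | P0:I, P1:I, P2:I, P3:M(75) | bus: BusRdX
[2] P3: store L1 := 48 | P0:I, P1:I, P2:I, P3:M(48) | bus: none
[3] P1: store L1 := 58 | P0:I, P1:M(58), P2:I, P3:I | bus: BusRdX,Flush
[4] P2: load  L0 | P0:I, P1:I, P2:S(10), P3:I | bus: BusRd
[5] P0: store L0 := 71 | P0:M(71), P1:I, P2:I, P3:I | bus: BusRdX
[6] P1: load  L1 | P0:I, P1:M(58), P2:I, P3:I | bus: none
[7] P1: store L0 := 15 | P0:I, P1:M(15), P2:I, P3:I | bus: BusRdX,Flush
[8] P2: store L1 := 95 | P0:I, P1:I, P2:M(95), P3:I | bus: BusRdX,Flush
[9] P3: load  L1 | P0:I, P1:I, P2:S(95), P3:S(95) | bus: BusRd,Flush
[10] P1: store L0 := 62 | P0:I, P1:M(62), P2:I, P3:I | bus: none
[11] P3: load  L0 | P0:I, P1:S(62), P2:I, P3:S(62) | bus: BusRd,Flush
[12] P0: load  L0 | P0:S(62), P1:S(62), P2:I, P3:S(62) | bus: BusRd
[13] P2: load  L0 | P0:S(62), P1:S(62), P2:S(62), P3:S(62) | bus: BusRd
[14] P2: load  L1 | P0:I, P1:I, P2:S(95), P3:S(95) | bus: none
[15] P2: load  L0 | P0:S(62), P1:S(62), P2:S(62), P3:S(62) | bus: none
[16] P2: store L0 := 69 | P0:I, P1:I, P2:M(69), P3:I | bus: BusRdX
[17] P3: store L0 := 94 | P0:I, P1:I, P2:I, P3:M(94) | bus: BusRdX,Flush
[18] P3: load  L0 | P0:I, P1:I, P2:I, P3:M(94) | bus: none
[19] P1: store L1 := 82 | P0:I, P1:M(82), P2:I, P3:I | bus: BusRdX
[20] P3: load  L0 | P0:I, P1:I, P2:I, P3:M(94) | bus: none
[21] P1: store L1 := 71 | P0:I, P1:M(71), P2:I, P3:I | bus: none
[22] P3: load  L1 | P0:I, P1:S(71), P2:I, P3:S(71) | bus: BusRd,Flush
[23] P0: store L0 := 32 | P0:M(32), P1:I, P2:I, P3:I | bus: BusRdX,Flush
[24] P3: load  L1 | P0:I, P1:S(71), P2:I, P3:S(71) | bus: none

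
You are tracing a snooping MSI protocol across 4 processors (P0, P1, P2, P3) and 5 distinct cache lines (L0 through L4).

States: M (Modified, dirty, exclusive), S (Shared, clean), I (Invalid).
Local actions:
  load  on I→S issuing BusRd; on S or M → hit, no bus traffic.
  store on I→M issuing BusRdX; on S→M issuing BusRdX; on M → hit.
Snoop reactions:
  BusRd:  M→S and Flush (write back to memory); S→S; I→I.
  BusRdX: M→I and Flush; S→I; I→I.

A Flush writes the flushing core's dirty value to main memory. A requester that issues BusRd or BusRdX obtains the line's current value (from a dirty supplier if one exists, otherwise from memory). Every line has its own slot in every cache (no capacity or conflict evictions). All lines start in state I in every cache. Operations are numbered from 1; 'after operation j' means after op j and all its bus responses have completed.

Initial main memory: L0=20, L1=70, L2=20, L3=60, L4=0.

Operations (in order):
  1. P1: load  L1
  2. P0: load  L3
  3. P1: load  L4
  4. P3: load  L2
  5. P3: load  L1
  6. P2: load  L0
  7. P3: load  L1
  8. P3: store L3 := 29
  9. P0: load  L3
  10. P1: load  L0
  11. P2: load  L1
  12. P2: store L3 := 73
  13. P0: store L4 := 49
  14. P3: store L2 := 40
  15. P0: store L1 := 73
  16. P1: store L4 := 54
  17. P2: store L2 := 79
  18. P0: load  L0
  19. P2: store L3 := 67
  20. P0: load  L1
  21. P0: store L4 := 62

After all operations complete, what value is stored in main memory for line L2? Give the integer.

  op1 P1: load  L1 → I/S/I/I on L1; bus BusRd; mem=70
  op2 P0: load  L3 → S/I/I/I on L3; bus BusRd; mem=60
  op3 P1: load  L4 → I/S/I/I on L4; bus BusRd; mem=0
  op4 P3: load  L2 → I/I/I/S on L2; bus BusRd; mem=20
  op5 P3: load  L1 → I/S/I/S on L1; bus BusRd; mem=70
  op6 P2: load  L0 → I/I/S/I on L0; bus BusRd; mem=20
  op7 P3: load  L1 → I/S/I/S on L1; bus (none); mem=70
  op8 P3: store L3 := 29 → I/I/I/M on L3; bus BusRdX; mem=60
  op9 P0: load  L3 → S/I/I/S on L3; bus BusRd Flush; mem=29
  op10 P1: load  L0 → I/S/S/I on L0; bus BusRd; mem=20
  op11 P2: load  L1 → I/S/S/S on L1; bus BusRd; mem=70
  op12 P2: store L3 := 73 → I/I/M/I on L3; bus BusRdX; mem=29
  op13 P0: store L4 := 49 → M/I/I/I on L4; bus BusRdX; mem=0
  op14 P3: store L2 := 40 → I/I/I/M on L2; bus BusRdX; mem=20
  op15 P0: store L1 := 73 → M/I/I/I on L1; bus BusRdX; mem=70
  op16 P1: store L4 := 54 → I/M/I/I on L4; bus BusRdX Flush; mem=49
  op17 P2: store L2 := 79 → I/I/M/I on L2; bus BusRdX Flush; mem=40
  op18 P0: load  L0 → S/S/S/I on L0; bus BusRd; mem=20
  op19 P2: store L3 := 67 → I/I/M/I on L3; bus (none); mem=29
  op20 P0: load  L1 → M/I/I/I on L1; bus (none); mem=70
  op21 P0: store L4 := 62 → M/I/I/I on L4; bus BusRdX Flush; mem=54

memory[L2] = 40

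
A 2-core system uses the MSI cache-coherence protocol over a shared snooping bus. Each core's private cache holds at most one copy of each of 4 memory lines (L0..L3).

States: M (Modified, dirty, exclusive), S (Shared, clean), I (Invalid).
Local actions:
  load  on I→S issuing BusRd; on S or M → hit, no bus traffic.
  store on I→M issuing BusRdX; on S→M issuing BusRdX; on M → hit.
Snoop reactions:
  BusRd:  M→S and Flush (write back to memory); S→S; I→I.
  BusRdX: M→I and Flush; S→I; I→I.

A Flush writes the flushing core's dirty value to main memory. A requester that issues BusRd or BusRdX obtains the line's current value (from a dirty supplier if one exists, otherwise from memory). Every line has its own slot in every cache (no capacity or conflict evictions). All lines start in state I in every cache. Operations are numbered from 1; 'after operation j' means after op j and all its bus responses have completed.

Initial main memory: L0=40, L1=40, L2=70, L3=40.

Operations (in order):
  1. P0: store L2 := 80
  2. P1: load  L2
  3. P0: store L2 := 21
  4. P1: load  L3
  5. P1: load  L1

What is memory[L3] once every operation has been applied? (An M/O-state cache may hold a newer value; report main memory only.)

step 1: P0: store L2 := 80  ⟶  MI  (L2)  txn=BusRdX  M[L2]=70
step 2: P1: load  L2  ⟶  SS  (L2)  txn=BusRd+Flush  M[L2]=80
step 3: P0: store L2 := 21  ⟶  MI  (L2)  txn=BusRdX  M[L2]=80
step 4: P1: load  L3  ⟶  IS  (L3)  txn=BusRd  M[L3]=40
step 5: P1: load  L1  ⟶  IS  (L1)  txn=BusRd  M[L1]=40

memory[L3] = 40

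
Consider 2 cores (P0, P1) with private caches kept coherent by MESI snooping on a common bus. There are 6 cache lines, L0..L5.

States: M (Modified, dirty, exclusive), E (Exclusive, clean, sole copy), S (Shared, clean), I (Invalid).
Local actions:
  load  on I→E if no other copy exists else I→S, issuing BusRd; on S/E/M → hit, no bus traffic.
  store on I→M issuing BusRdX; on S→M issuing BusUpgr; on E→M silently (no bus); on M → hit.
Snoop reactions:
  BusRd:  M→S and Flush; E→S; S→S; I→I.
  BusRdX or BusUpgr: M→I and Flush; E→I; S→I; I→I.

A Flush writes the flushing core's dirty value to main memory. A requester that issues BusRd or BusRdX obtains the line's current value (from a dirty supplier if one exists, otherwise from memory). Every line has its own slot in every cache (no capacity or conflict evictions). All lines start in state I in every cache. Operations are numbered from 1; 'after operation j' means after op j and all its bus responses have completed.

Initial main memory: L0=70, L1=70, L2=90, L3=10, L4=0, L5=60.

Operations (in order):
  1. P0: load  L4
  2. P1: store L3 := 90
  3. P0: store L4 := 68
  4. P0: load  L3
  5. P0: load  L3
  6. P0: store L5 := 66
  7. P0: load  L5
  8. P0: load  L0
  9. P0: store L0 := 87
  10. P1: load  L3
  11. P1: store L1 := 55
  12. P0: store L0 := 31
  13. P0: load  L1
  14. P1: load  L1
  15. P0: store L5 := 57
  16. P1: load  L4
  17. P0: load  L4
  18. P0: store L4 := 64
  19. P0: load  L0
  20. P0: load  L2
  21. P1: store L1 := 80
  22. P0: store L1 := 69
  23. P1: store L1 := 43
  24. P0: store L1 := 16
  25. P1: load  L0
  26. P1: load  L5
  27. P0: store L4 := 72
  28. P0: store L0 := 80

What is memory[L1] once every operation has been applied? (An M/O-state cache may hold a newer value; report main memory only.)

memory[L1] = 43

[1] P0: load  L4 | P0:E(0), P1:I | bus: BusRd
[2] P1: store L3 := 90 | P0:I, P1:M(90) | bus: BusRdX
[3] P0: store L4 := 68 | P0:M(68), P1:I | bus: none
[4] P0: load  L3 | P0:S(90), P1:S(90) | bus: BusRd,Flush
[5] P0: load  L3 | P0:S(90), P1:S(90) | bus: none
[6] P0: store L5 := 66 | P0:M(66), P1:I | bus: BusRdX
[7] P0: load  L5 | P0:M(66), P1:I | bus: none
[8] P0: load  L0 | P0:E(70), P1:I | bus: BusRd
[9] P0: store L0 := 87 | P0:M(87), P1:I | bus: none
[10] P1: load  L3 | P0:S(90), P1:S(90) | bus: none
[11] P1: store L1 := 55 | P0:I, P1:M(55) | bus: BusRdX
[12] P0: store L0 := 31 | P0:M(31), P1:I | bus: none
[13] P0: load  L1 | P0:S(55), P1:S(55) | bus: BusRd,Flush
[14] P1: load  L1 | P0:S(55), P1:S(55) | bus: none
[15] P0: store L5 := 57 | P0:M(57), P1:I | bus: none
[16] P1: load  L4 | P0:S(68), P1:S(68) | bus: BusRd,Flush
[17] P0: load  L4 | P0:S(68), P1:S(68) | bus: none
[18] P0: store L4 := 64 | P0:M(64), P1:I | bus: BusUpgr
[19] P0: load  L0 | P0:M(31), P1:I | bus: none
[20] P0: load  L2 | P0:E(90), P1:I | bus: BusRd
[21] P1: store L1 := 80 | P0:I, P1:M(80) | bus: BusUpgr
[22] P0: store L1 := 69 | P0:M(69), P1:I | bus: BusRdX,Flush
[23] P1: store L1 := 43 | P0:I, P1:M(43) | bus: BusRdX,Flush
[24] P0: store L1 := 16 | P0:M(16), P1:I | bus: BusRdX,Flush
[25] P1: load  L0 | P0:S(31), P1:S(31) | bus: BusRd,Flush
[26] P1: load  L5 | P0:S(57), P1:S(57) | bus: BusRd,Flush
[27] P0: store L4 := 72 | P0:M(72), P1:I | bus: none
[28] P0: store L0 := 80 | P0:M(80), P1:I | bus: BusUpgr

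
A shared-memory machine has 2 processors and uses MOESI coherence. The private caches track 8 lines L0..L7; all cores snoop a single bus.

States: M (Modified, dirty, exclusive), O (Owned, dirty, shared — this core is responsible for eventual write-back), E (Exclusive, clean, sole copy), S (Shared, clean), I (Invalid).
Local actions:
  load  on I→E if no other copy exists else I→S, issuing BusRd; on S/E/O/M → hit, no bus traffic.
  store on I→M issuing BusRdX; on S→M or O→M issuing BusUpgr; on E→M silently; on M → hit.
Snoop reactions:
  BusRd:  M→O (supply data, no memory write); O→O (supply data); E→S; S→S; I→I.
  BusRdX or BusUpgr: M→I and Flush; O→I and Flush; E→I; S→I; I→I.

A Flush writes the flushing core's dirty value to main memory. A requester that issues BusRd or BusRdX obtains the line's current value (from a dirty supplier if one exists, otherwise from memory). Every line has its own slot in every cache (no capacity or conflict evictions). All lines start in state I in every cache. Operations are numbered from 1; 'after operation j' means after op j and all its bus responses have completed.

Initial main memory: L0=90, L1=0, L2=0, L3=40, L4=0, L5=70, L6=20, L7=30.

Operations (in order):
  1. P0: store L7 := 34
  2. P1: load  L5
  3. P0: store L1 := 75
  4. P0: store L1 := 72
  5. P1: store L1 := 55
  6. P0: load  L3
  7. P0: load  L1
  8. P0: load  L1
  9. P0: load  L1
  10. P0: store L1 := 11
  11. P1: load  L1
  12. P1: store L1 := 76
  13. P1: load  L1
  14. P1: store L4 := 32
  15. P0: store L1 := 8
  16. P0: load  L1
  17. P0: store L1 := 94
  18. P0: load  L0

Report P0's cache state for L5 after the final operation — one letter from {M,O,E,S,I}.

step 1: P0: store L7 := 34  ⟶  MI  (L7)  txn=BusRdX  M[L7]=30
step 2: P1: load  L5  ⟶  IE  (L5)  txn=BusRd  M[L5]=70
step 3: P0: store L1 := 75  ⟶  MI  (L1)  txn=BusRdX  M[L1]=0
step 4: P0: store L1 := 72  ⟶  MI  (L1)  txn=∅  M[L1]=0
step 5: P1: store L1 := 55  ⟶  IM  (L1)  txn=BusRdX+Flush  M[L1]=72
step 6: P0: load  L3  ⟶  EI  (L3)  txn=BusRd  M[L3]=40
step 7: P0: load  L1  ⟶  SO  (L1)  txn=BusRd  M[L1]=72
step 8: P0: load  L1  ⟶  SO  (L1)  txn=∅  M[L1]=72
step 9: P0: load  L1  ⟶  SO  (L1)  txn=∅  M[L1]=72
step 10: P0: store L1 := 11  ⟶  MI  (L1)  txn=BusUpgr+Flush  M[L1]=55
step 11: P1: load  L1  ⟶  OS  (L1)  txn=BusRd  M[L1]=55
step 12: P1: store L1 := 76  ⟶  IM  (L1)  txn=BusUpgr+Flush  M[L1]=11
step 13: P1: load  L1  ⟶  IM  (L1)  txn=∅  M[L1]=11
step 14: P1: store L4 := 32  ⟶  IM  (L4)  txn=BusRdX  M[L4]=0
step 15: P0: store L1 := 8  ⟶  MI  (L1)  txn=BusRdX+Flush  M[L1]=76
step 16: P0: load  L1  ⟶  MI  (L1)  txn=∅  M[L1]=76
step 17: P0: store L1 := 94  ⟶  MI  (L1)  txn=∅  M[L1]=76
step 18: P0: load  L0  ⟶  EI  (L0)  txn=BusRd  M[L0]=90

state = I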